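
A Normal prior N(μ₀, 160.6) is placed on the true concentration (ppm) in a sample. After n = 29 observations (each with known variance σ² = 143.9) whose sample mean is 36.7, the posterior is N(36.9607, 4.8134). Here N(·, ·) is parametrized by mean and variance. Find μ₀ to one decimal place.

μ₀ = 45.4

With known observation variance, the Normal–Normal posterior has precision τ_n = τ₀ + n/σ² and mean μ_n = (τ₀μ₀ + (n/σ²)x̄)/τ_n.
Here τ₀ = 1/160.6 = 0.006227 and τ_data = 29/143.9 = 0.201529, so τ_n = 0.207756.
Rearranging for μ₀: μ₀ = (μ_n·τ_n − τ_data·x̄)/τ₀ = (36.9607·0.207756 − 0.201529·36.7) / 0.006227 = 0.282693/0.006227 ≈ 45.4.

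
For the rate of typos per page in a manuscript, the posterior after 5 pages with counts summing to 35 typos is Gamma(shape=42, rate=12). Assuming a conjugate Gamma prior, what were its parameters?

Gamma(shape=7, rate=7)

A Gamma(α, β) prior (rate parametrization) on a Poisson rate with n observations summing to S gives posterior Gamma(α+S, β+n).
So α = 42 − 35 = 7 and β = 12 − 5 = 7.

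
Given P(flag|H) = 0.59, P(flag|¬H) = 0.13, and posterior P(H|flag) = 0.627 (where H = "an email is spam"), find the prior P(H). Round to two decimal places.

P(H) = 0.27

Bayes' rule in odds form gives O(H|E) = O(H)·[P(E|H)/P(E|¬H)], hence O(H) = O(H|E)/LR.
Posterior odds = 0.627/(1−0.627) = 1.6810. LR = 0.59/0.13 = 4.5385.
Prior odds = 1.6810/4.5385 = 0.3704, so P(H) = 0.3704/(1+0.3704) ≈ 0.27.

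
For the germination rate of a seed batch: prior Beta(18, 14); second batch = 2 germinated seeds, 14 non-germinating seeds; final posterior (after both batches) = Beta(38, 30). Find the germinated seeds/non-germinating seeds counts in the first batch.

Because Beta–binomial updating is additive in the counts, the combined data contributed (α_post−α_prior, β_post−β_prior) successes and failures.
Total across both batches: 38−18=20 germinated seeds, 30−14=16 non-germinating seeds.
Subtract the second batch: 20−2=18 germinated seeds and 16−14=2 non-germinating seeds.

18 germinated seeds and 2 non-germinating seeds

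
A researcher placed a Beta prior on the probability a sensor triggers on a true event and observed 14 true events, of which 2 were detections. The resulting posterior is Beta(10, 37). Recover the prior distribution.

Beta(8, 25)

Beta is conjugate to the binomial likelihood: posterior = Beta(α+s, β+f).
So α = 10 − 2 = 8 and β = 37 − 12 = 25.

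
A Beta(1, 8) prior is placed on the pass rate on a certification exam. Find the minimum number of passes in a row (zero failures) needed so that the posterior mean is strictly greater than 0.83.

After k passes and 0 failures the posterior is Beta(1+k, 8), with mean (1+k)/(1+8+k).
Set (1+k)/(9+k) > 0.83 and solve: k > (0.83·9 − 1)/(1 − 0.83) = 38.059.
The smallest integer exceeding 38.059 is 39.

k = 39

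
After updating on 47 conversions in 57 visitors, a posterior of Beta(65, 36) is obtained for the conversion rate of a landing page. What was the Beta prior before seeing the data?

A Beta(a, b) prior with s successes and f failures in binomial data gives a Beta(a+s, b+f) posterior.
Subtract the data counts: 65−47=18, 36−10=26.

Beta(18, 26)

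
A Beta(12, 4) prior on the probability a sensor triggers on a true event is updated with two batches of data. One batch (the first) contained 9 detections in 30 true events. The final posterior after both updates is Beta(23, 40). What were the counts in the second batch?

Sequential conjugate updates are equivalent to a single update on the pooled data, so total successes = posterior α − prior α and total failures = posterior β − prior β.
Total across both batches: 23−12=11 detections, 40−4=36 misses.
Subtract the first batch: 11−9=2 detections and 36−21=15 misses.

2 detections and 15 misses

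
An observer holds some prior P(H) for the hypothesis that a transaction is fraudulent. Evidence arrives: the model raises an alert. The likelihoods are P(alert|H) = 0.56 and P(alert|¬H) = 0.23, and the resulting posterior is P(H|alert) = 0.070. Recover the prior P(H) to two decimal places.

P(H) = 0.03

Bayes' rule in odds form gives O(H|E) = O(H)·[P(E|H)/P(E|¬H)], hence O(H) = O(H|E)/LR.
Posterior odds = 0.070/(1−0.070) = 0.0753. LR = 0.56/0.23 = 2.4348.
Prior odds = 0.0753/2.4348 = 0.0309, so P(H) = 0.0309/(1+0.0309) ≈ 0.03.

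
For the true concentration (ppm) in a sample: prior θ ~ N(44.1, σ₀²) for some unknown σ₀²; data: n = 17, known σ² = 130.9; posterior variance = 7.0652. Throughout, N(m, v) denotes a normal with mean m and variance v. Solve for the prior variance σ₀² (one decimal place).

σ₀² = 85.7

Posterior precision equals prior precision plus data precision: 1/σ_n² = 1/σ₀² + n/σ².
So 1/σ₀² = 1/7.0652 − 17/130.9 = 0.141539 − 0.129870 = 0.011669.
Hence σ₀² = 1/0.011669 ≈ 85.7.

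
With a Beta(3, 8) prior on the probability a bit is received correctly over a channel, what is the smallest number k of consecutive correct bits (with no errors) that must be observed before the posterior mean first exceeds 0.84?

After k correct bits and 0 errors the posterior is Beta(3+k, 8), with mean (3+k)/(3+8+k).
Set (3+k)/(11+k) > 0.84 and solve: k > (0.84·11 − 3)/(1 − 0.84) = 39.000.
The smallest integer exceeding 39.000 is 40, and checking k=40: (43)/(51) = 0.8431 > 0.84.

k = 40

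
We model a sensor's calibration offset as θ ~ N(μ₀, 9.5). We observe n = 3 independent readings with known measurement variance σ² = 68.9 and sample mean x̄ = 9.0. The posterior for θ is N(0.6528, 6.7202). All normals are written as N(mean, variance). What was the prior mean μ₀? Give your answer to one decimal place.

With known observation variance, the Normal–Normal posterior has precision τ_n = τ₀ + n/σ² and mean μ_n = (τ₀μ₀ + (n/σ²)x̄)/τ_n.
Here τ₀ = 1/9.5 = 0.105263 and τ_data = 3/68.9 = 0.043541, so τ_n = 0.148804.
Rearranging for μ₀: μ₀ = (μ_n·τ_n − τ_data·x̄)/τ₀ = (0.6528·0.148804 − 0.043541·9.0) / 0.105263 = -0.294730/0.105263 ≈ -2.8.

μ₀ = -2.8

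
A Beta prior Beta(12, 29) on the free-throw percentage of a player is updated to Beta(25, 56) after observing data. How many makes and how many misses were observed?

A Beta(α, β) prior with s successes and f failures in binomial data gives a Beta(α+s, β+f) posterior.
Match parameters: s=25−12=13, f=56−29=27.

13 makes and 27 misses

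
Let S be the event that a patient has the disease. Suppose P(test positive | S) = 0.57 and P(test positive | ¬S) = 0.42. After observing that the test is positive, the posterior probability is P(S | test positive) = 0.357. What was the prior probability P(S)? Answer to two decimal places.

P(S) = 0.29

Bayes' rule in odds form gives O(S|E) = O(S)·[P(E|S)/P(E|¬S)], hence O(S) = O(S|E)/LR.
Posterior odds = 0.357/(1−0.357) = 0.5552. LR = 0.57/0.42 = 1.3571.
Prior odds = 0.5552/1.3571 = 0.4091, so P(S) = 0.4091/(1+0.4091) ≈ 0.29.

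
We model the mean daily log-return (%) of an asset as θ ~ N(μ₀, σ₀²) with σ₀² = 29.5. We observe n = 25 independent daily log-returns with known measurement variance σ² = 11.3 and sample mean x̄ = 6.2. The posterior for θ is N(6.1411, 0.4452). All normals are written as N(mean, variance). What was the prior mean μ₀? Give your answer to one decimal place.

With known observation variance, the Normal–Normal posterior has precision τ_n = τ₀ + n/σ² and mean μ_n = (τ₀μ₀ + (n/σ²)x̄)/τ_n.
Here τ₀ = 1/29.5 = 0.033898 and τ_data = 25/11.3 = 2.212389, so τ_n = 2.246287.
Rearranging for μ₀: μ₀ = (μ_n·τ_n − τ_data·x̄)/τ₀ = (6.1411·2.246287 − 2.212389·6.2) / 0.033898 = 0.077861/0.033898 ≈ 2.3.

μ₀ = 2.3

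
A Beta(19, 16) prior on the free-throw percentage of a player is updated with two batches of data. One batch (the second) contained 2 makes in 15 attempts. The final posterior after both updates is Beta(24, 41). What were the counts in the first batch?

Because Beta–binomial updating is additive in the counts, the combined data contributed (α_post−α_prior, β_post−β_prior) successes and failures.
Total across both batches: 24−19=5 makes, 41−16=25 misses.
Subtract the second batch: 5−2=3 makes and 25−13=12 misses.

3 makes and 12 misses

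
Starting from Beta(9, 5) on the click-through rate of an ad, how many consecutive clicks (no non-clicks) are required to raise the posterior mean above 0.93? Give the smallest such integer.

After k clicks and 0 non-clicks the posterior is Beta(9+k, 5), with mean (9+k)/(9+5+k).
Set (9+k)/(14+k) > 0.93 and solve: k > (0.93·14 − 9)/(1 − 0.93) = 57.429.
The smallest integer exceeding 57.429 is 58, and checking k=58: (67)/(72) = 0.9306 > 0.93.

k = 58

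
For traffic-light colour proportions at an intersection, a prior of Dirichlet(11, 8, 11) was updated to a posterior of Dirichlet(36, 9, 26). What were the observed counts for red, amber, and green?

counts (25, 1, 15)

For a Dirichlet(α) prior with multinomial counts c, the posterior is Dirichlet(α + c) componentwise.
Counts are posterior − prior componentwise: 36−11=25, 9−8=1, 26−11=15.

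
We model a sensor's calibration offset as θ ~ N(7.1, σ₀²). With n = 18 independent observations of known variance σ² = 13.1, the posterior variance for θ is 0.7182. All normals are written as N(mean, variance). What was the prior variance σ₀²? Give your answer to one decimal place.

For the Normal–Normal model with known σ², precisions add: τ_n = τ₀ + n/σ².
So 1/σ₀² = 1/0.7182 − 18/13.1 = 1.392370 − 1.374046 = 0.018324.
Hence σ₀² = 1/0.018324 ≈ 54.6.

σ₀² = 54.6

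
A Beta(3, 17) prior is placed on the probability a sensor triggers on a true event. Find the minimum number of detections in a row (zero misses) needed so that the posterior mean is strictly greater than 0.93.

k = 223

After k detections and 0 misses the posterior is Beta(3+k, 17), with mean (3+k)/(3+17+k).
Set (3+k)/(20+k) > 0.93 and solve: k > (0.93·20 − 3)/(1 − 0.93) = 222.857.
The smallest integer exceeding 222.857 is 223, and checking k=223: (226)/(243) = 0.9300 > 0.93.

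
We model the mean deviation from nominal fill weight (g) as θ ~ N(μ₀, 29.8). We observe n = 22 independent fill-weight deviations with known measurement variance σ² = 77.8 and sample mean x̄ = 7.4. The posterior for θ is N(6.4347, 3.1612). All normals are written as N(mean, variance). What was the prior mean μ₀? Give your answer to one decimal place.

μ₀ = -1.7

With known observation variance, the Normal–Normal posterior has precision τ_n = τ₀ + n/σ² and mean μ_n = (τ₀μ₀ + (n/σ²)x̄)/τ_n.
Here τ₀ = 1/29.8 = 0.033557 and τ_data = 22/77.8 = 0.282776, so τ_n = 0.316333.
Rearranging for μ₀: μ₀ = (μ_n·τ_n − τ_data·x̄)/τ₀ = (6.4347·0.316333 − 0.282776·7.4) / 0.033557 = -0.057034/0.033557 ≈ -1.7.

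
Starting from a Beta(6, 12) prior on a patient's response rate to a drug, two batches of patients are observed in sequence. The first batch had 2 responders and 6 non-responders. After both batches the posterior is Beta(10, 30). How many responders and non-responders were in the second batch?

Sequential conjugate updates are equivalent to a single update on the pooled data, so total successes = posterior α − prior α and total failures = posterior β − prior β.
Total across both batches: 10−6=4 responders, 30−12=18 non-responders.
Subtract the first batch: 4−2=2 responders and 18−6=12 non-responders.

2 responders and 12 non-responders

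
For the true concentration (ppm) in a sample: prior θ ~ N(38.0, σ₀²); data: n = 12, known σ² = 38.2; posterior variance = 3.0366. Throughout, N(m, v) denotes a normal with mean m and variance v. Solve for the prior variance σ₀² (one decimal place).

σ₀² = 65.9

Posterior precision equals prior precision plus data precision: 1/σ_n² = 1/σ₀² + n/σ².
So 1/σ₀² = 1/3.0366 − 12/38.2 = 0.329316 − 0.314136 = 0.015180.
Hence σ₀² = 1/0.015180 ≈ 65.9.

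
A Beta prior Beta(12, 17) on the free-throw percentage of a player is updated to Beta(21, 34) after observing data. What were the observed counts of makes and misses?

Under Beta–binomial conjugacy the posterior parameters are (α+s, β+f).
So s = 21 − 12 = 9 and f = 34 − 17 = 17.

9 makes and 17 misses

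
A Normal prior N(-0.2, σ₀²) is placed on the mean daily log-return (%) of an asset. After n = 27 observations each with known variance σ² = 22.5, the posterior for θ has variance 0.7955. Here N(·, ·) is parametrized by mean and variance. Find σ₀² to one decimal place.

Posterior precision equals prior precision plus data precision: 1/σ_n² = 1/σ₀² + n/σ².
So 1/σ₀² = 1/0.7955 − 27/22.5 = 1.257071 − 1.200000 = 0.057071.
Hence σ₀² = 1/0.057071 ≈ 17.5.

σ₀² = 17.5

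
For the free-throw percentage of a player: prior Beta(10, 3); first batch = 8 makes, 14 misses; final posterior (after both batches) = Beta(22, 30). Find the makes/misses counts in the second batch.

4 makes and 13 misses

Sequential conjugate updates are equivalent to a single update on the pooled data, so total successes = posterior α − prior α and total failures = posterior β − prior β.
Total across both batches: 22−10=12 makes, 30−3=27 misses.
Subtract the first batch: 12−8=4 makes and 27−14=13 misses.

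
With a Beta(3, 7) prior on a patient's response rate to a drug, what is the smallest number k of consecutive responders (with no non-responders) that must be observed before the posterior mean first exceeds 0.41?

After k responders and 0 non-responders the posterior is Beta(3+k, 7), with mean (3+k)/(3+7+k).
Set (3+k)/(10+k) > 0.41 and solve: k > (0.41·10 − 3)/(1 − 0.41) = 1.864.
The smallest integer exceeding 1.864 is 2.

k = 2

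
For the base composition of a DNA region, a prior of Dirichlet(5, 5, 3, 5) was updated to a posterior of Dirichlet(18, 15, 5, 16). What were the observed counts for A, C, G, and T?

counts (13, 10, 2, 11)

For a Dirichlet(α) prior with multinomial counts c, the posterior is Dirichlet(α + c) componentwise.
Counts are posterior − prior componentwise: 18−5=13, 15−5=10, 5−3=2, 16−5=11.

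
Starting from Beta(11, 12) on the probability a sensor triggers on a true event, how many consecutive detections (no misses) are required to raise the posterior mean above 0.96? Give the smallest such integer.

k = 278

After k detections and 0 misses the posterior is Beta(11+k, 12), with mean (11+k)/(11+12+k).
Set (11+k)/(23+k) > 0.96 and solve: k > (0.96·23 − 11)/(1 − 0.96) = 277.000.
The smallest integer exceeding 277.000 is 278, and checking k=278: (289)/(301) = 0.9601 > 0.96.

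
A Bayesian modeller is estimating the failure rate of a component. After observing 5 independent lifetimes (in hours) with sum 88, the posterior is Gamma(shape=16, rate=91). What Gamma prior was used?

Gamma–exponential conjugacy: posterior shape = α + n, posterior rate = β + Σtᵢ.
So α = 16 − 5 = 11 and β = 91 − 88 = 3.

Gamma(shape=11, rate=3)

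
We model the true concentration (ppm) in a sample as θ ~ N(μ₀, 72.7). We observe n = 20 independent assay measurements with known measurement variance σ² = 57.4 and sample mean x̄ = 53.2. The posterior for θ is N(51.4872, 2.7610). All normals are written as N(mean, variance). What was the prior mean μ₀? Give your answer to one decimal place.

μ₀ = 8.1

The posterior mean is a precision-weighted average: μ_n = (τ₀μ₀ + τ_data·x̄)/(τ₀+τ_data), with τ₀=1/σ₀² and τ_data=n/σ².
Here τ₀ = 1/72.7 = 0.013755 and τ_data = 20/57.4 = 0.348432, so τ_n = 0.362187.
Rearranging for μ₀: μ₀ = (μ_n·τ_n − τ_data·x̄)/τ₀ = (51.4872·0.362187 − 0.348432·53.2) / 0.013755 = 0.111412/0.013755 ≈ 8.1.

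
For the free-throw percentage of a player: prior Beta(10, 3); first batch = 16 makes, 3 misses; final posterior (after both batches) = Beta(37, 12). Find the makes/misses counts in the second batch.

11 makes and 6 misses

Because Beta–binomial updating is additive in the counts, the combined data contributed (α_post−α_prior, β_post−β_prior) successes and failures.
Total across both batches: 37−10=27 makes, 12−3=9 misses.
Subtract the first batch: 27−16=11 makes and 9−3=6 misses.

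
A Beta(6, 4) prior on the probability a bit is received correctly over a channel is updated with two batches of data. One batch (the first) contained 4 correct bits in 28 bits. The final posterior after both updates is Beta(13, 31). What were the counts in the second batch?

Sequential conjugate updates are equivalent to a single update on the pooled data, so total successes = posterior α − prior α and total failures = posterior β − prior β.
Total across both batches: 13−6=7 correct bits, 31−4=27 errors.
Subtract the first batch: 7−4=3 correct bits and 27−24=3 errors.

3 correct bits and 3 errors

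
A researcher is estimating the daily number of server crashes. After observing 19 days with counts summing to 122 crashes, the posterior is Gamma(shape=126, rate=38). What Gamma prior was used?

A Gamma(α, β) prior (rate parametrization) on a Poisson rate with n observations summing to S gives posterior Gamma(α+S, β+n).
So α = 126 − 122 = 4 and β = 38 − 19 = 19.

Gamma(shape=4, rate=19)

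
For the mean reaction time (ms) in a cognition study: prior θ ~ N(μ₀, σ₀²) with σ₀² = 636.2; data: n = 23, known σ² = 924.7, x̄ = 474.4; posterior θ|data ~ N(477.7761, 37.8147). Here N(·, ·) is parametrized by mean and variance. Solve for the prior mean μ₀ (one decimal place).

The posterior mean is a precision-weighted average: μ_n = (τ₀μ₀ + τ_data·x̄)/(τ₀+τ_data), with τ₀=1/σ₀² and τ_data=n/σ².
Here τ₀ = 1/636.2 = 0.001572 and τ_data = 23/924.7 = 0.024873, so τ_n = 0.026445.
Rearranging for μ₀: μ₀ = (μ_n·τ_n − τ_data·x̄)/τ₀ = (477.7761·0.026445 − 0.024873·474.4) / 0.001572 = 0.835038/0.001572 ≈ 531.2.

μ₀ = 531.2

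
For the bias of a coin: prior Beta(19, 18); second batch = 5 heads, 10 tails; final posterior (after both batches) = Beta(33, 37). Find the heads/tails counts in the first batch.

9 heads and 9 tails

Because Beta–binomial updating is additive in the counts, the combined data contributed (α_post−α_prior, β_post−β_prior) successes and failures.
Total across both batches: 33−19=14 heads, 37−18=19 tails.
Subtract the second batch: 14−5=9 heads and 19−10=9 tails.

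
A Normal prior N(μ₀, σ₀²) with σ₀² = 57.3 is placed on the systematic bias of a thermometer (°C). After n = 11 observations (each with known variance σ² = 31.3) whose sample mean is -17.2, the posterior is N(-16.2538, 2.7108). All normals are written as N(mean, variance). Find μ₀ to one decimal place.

The posterior mean is a precision-weighted average: μ_n = (τ₀μ₀ + τ_data·x̄)/(τ₀+τ_data), with τ₀=1/σ₀² and τ_data=n/σ².
Here τ₀ = 1/57.3 = 0.017452 and τ_data = 11/31.3 = 0.351438, so τ_n = 0.368890.
Rearranging for μ₀: μ₀ = (μ_n·τ_n − τ_data·x̄)/τ₀ = (-16.2538·0.368890 − 0.351438·-17.2) / 0.017452 = 0.048869/0.017452 ≈ 2.8.

μ₀ = 2.8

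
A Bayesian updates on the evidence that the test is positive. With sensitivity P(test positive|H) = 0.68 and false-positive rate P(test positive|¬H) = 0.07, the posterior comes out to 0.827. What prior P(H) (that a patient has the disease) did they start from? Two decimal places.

Bayes' rule in odds form gives O(H|E) = O(H)·[P(E|H)/P(E|¬H)], hence O(H) = O(H|E)/LR.
Posterior odds = 0.827/(1−0.827) = 4.7803. LR = 0.68/0.07 = 9.7143.
Prior odds = 4.7803/9.7143 = 0.4921, so P(H) = 0.4921/(1+0.4921) ≈ 0.33.

P(H) = 0.33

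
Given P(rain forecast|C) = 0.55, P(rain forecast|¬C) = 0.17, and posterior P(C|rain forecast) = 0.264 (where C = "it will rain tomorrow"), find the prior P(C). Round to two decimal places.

In odds form, posterior odds = prior odds × likelihood ratio, so prior odds = posterior odds ÷ LR.
Posterior odds = 0.264/(1−0.264) = 0.3587. LR = 0.55/0.17 = 3.2353.
Prior odds = 0.3587/3.2353 = 0.1109, so P(C) = 0.1109/(1+0.1109) ≈ 0.10.

P(C) = 0.10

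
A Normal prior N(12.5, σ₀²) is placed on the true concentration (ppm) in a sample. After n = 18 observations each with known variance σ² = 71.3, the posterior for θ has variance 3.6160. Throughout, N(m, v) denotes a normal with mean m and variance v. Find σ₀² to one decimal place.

σ₀² = 41.5

Posterior precision equals prior precision plus data precision: 1/σ_n² = 1/σ₀² + n/σ².
So 1/σ₀² = 1/3.6160 − 18/71.3 = 0.276549 − 0.252454 = 0.024095.
Hence σ₀² = 1/0.024095 ≈ 41.5.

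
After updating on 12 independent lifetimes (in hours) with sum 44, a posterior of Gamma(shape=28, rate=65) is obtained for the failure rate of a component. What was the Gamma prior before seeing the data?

Gamma(shape=16, rate=21)

Gamma–exponential conjugacy: posterior shape = α + n, posterior rate = β + Σtᵢ.
So α = 28 − 12 = 16 and β = 65 − 44 = 21.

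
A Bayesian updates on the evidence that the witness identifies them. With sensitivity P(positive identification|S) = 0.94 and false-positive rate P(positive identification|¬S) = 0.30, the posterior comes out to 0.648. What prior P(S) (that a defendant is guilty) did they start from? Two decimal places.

P(S) = 0.37

In odds form, posterior odds = prior odds × likelihood ratio, so prior odds = posterior odds ÷ LR.
Posterior odds = 0.648/(1−0.648) = 1.8409. LR = 0.94/0.30 = 3.1333.
Prior odds = 1.8409/3.1333 = 0.5875, so P(S) = 0.5875/(1+0.5875) ≈ 0.37.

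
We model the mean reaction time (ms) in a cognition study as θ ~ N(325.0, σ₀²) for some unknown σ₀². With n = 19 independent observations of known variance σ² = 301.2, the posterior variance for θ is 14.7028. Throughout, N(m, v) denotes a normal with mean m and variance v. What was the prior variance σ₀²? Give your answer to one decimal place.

σ₀² = 202.7

Posterior precision equals prior precision plus data precision: 1/σ_n² = 1/σ₀² + n/σ².
So 1/σ₀² = 1/14.7028 − 19/301.2 = 0.068014 − 0.063081 = 0.004933.
Hence σ₀² = 1/0.004933 ≈ 202.7.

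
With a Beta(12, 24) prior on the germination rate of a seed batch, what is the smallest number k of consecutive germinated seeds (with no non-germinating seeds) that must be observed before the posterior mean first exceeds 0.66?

k = 35

After k germinated seeds and 0 non-germinating seeds the posterior is Beta(12+k, 24), with mean (12+k)/(12+24+k).
Set (12+k)/(36+k) > 0.66 and solve: k > (0.66·36 − 12)/(1 − 0.66) = 34.588.
The smallest integer exceeding 34.588 is 35.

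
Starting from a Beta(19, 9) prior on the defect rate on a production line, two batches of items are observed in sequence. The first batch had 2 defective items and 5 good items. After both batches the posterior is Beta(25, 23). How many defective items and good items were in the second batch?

Sequential conjugate updates are equivalent to a single update on the pooled data, so total successes = posterior α − prior α and total failures = posterior β − prior β.
Total across both batches: 25−19=6 defective items, 23−9=14 good items.
Subtract the first batch: 6−2=4 defective items and 14−5=9 good items.

4 defective items and 9 good items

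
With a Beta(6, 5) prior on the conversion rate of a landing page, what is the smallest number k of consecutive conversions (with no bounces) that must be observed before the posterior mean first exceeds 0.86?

k = 25

After k conversions and 0 bounces the posterior is Beta(6+k, 5), with mean (6+k)/(6+5+k).
Set (6+k)/(11+k) > 0.86 and solve: k > (0.86·11 − 6)/(1 − 0.86) = 24.714.
The smallest integer exceeding 24.714 is 25, and checking k=25: (31)/(36) = 0.8611 > 0.86.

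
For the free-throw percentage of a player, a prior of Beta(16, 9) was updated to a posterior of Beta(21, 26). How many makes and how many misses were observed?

A Beta(α, β) prior with s successes and f failures in binomial data gives a Beta(α+s, β+f) posterior.
Match parameters: s=21−16=5, f=26−9=17.

5 makes and 17 misses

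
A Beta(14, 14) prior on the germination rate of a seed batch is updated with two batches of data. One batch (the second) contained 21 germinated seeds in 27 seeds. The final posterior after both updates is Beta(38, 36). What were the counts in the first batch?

Because Beta–binomial updating is additive in the counts, the combined data contributed (α_post−α_prior, β_post−β_prior) successes and failures.
Total across both batches: 38−14=24 germinated seeds, 36−14=22 non-germinating seeds.
Subtract the second batch: 24−21=3 germinated seeds and 22−6=16 non-germinating seeds.

3 germinated seeds and 16 non-germinating seeds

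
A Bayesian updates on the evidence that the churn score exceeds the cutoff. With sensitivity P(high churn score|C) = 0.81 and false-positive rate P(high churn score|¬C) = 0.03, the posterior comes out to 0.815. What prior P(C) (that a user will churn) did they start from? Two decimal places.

In odds form, posterior odds = prior odds × likelihood ratio, so prior odds = posterior odds ÷ LR.
Posterior odds = 0.815/(1−0.815) = 4.4054. LR = 0.81/0.03 = 27.0000.
Prior odds = 4.4054/27.0000 = 0.1632, so P(C) = 0.1632/(1+0.1632) ≈ 0.14.

P(C) = 0.14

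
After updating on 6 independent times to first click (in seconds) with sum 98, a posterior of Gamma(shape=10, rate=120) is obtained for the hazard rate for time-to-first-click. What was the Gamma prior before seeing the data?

Gamma–exponential conjugacy: posterior shape = α + n, posterior rate = β + Σtᵢ.
So α = 10 − 6 = 4 and β = 120 − 98 = 22.

Gamma(shape=4, rate=22)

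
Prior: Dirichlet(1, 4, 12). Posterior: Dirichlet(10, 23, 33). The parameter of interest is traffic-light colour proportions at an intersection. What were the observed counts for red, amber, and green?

For a Dirichlet(α) prior with multinomial counts c, the posterior is Dirichlet(α + c) componentwise.
Counts are posterior − prior componentwise: 10−1=9, 23−4=19, 33−12=21.

counts (9, 19, 21)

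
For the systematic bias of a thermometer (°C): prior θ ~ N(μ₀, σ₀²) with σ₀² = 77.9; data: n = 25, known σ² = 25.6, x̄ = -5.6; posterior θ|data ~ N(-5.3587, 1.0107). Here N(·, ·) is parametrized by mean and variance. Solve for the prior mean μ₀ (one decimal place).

The posterior mean is a precision-weighted average: μ_n = (τ₀μ₀ + τ_data·x̄)/(τ₀+τ_data), with τ₀=1/σ₀² and τ_data=n/σ².
Here τ₀ = 1/77.9 = 0.012837 and τ_data = 25/25.6 = 0.976562, so τ_n = 0.989399.
Rearranging for μ₀: μ₀ = (μ_n·τ_n − τ_data·x̄)/τ₀ = (-5.3587·0.989399 − 0.976562·-5.6) / 0.012837 = 0.166855/0.012837 ≈ 13.0.

μ₀ = 13.0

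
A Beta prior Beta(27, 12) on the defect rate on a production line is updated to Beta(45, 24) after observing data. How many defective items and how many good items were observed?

A Beta(a, b) prior with s successes and f failures in binomial data gives a Beta(a+s, b+f) posterior.
So s = 45 − 27 = 18 and f = 24 − 12 = 12.

18 defective items and 12 good items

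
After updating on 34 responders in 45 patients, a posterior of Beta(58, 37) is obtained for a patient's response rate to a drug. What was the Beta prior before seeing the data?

Under Beta–binomial conjugacy the posterior parameters are (a+s, b+f).
So a = 58 − 34 = 24 and b = 37 − 11 = 26.

Beta(24, 26)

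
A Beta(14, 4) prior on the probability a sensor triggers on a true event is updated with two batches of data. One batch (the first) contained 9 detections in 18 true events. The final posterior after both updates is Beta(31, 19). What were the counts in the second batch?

8 detections and 6 misses

Sequential conjugate updates are equivalent to a single update on the pooled data, so total successes = posterior α − prior α and total failures = posterior β − prior β.
Total across both batches: 31−14=17 detections, 19−4=15 misses.
Subtract the first batch: 17−9=8 detections and 15−9=6 misses.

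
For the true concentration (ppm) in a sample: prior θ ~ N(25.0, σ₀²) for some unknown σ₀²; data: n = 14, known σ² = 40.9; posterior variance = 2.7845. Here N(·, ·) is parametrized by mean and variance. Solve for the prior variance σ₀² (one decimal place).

σ₀² = 59.4

Posterior precision equals prior precision plus data precision: 1/σ_n² = 1/σ₀² + n/σ².
So 1/σ₀² = 1/2.7845 − 14/40.9 = 0.359131 − 0.342298 = 0.016833.
Hence σ₀² = 1/0.016833 ≈ 59.4.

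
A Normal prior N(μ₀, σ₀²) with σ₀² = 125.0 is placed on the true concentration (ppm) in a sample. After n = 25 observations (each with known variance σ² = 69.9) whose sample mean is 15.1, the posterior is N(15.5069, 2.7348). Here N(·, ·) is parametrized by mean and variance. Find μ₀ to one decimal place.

The posterior mean is a precision-weighted average: μ_n = (τ₀μ₀ + τ_data·x̄)/(τ₀+τ_data), with τ₀=1/σ₀² and τ_data=n/σ².
Here τ₀ = 1/125.0 = 0.008000 and τ_data = 25/69.9 = 0.357654, so τ_n = 0.365654.
Rearranging for μ₀: μ₀ = (μ_n·τ_n − τ_data·x̄)/τ₀ = (15.5069·0.365654 − 0.357654·15.1) / 0.008000 = 0.269585/0.008000 ≈ 33.7.

μ₀ = 33.7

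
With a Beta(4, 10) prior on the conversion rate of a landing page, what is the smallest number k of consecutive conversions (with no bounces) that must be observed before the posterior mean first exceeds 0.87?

After k conversions and 0 bounces the posterior is Beta(4+k, 10), with mean (4+k)/(4+10+k).
Set (4+k)/(14+k) > 0.87 and solve: k > (0.87·14 − 4)/(1 − 0.87) = 62.923.
The smallest integer exceeding 62.923 is 63, and checking k=63: (67)/(77) = 0.8701 > 0.87.

k = 63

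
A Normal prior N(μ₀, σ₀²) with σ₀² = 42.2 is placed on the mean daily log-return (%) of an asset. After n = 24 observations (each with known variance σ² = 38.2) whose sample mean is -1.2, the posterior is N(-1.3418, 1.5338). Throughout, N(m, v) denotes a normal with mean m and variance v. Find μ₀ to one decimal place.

The posterior mean is a precision-weighted average: μ_n = (τ₀μ₀ + τ_data·x̄)/(τ₀+τ_data), with τ₀=1/σ₀² and τ_data=n/σ².
Here τ₀ = 1/42.2 = 0.023697 and τ_data = 24/38.2 = 0.628272, so τ_n = 0.651969.
Rearranging for μ₀: μ₀ = (μ_n·τ_n − τ_data·x̄)/τ₀ = (-1.3418·0.651969 − 0.628272·-1.2) / 0.023697 = -0.120886/0.023697 ≈ -5.1.

μ₀ = -5.1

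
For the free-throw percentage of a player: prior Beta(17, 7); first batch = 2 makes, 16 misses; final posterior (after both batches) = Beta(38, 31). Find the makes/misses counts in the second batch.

Sequential conjugate updates are equivalent to a single update on the pooled data, so total successes = posterior α − prior α and total failures = posterior β − prior β.
Total across both batches: 38−17=21 makes, 31−7=24 misses.
Subtract the first batch: 21−2=19 makes and 24−16=8 misses.

19 makes and 8 misses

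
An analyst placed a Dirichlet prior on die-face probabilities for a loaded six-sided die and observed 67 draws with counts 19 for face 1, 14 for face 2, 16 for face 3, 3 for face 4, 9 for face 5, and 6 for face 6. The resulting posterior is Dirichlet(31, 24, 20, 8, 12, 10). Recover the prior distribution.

Dirichlet(12, 10, 4, 5, 3, 4)

For a Dirichlet(α) prior with multinomial counts c, the posterior is Dirichlet(α + c) componentwise.
Subtract each count from the matching posterior parameter: 31−19=12, 24−14=10, 20−16=4, 8−3=5, 12−9=3, 10−6=4.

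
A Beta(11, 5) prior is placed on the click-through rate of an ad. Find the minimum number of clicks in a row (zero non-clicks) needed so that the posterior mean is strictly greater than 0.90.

After k clicks and 0 non-clicks the posterior is Beta(11+k, 5), with mean (11+k)/(11+5+k).
Set (11+k)/(16+k) > 0.90 and solve: k > (0.90·16 − 11)/(1 − 0.90) = 34.000.
The smallest integer exceeding 34.000 is 35.

k = 35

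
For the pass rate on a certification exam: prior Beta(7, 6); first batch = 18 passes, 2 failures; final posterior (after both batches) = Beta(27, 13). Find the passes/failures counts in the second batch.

2 passes and 5 failures

Sequential conjugate updates are equivalent to a single update on the pooled data, so total successes = posterior α − prior α and total failures = posterior β − prior β.
Total across both batches: 27−7=20 passes, 13−6=7 failures.
Subtract the first batch: 20−18=2 passes and 7−2=5 failures.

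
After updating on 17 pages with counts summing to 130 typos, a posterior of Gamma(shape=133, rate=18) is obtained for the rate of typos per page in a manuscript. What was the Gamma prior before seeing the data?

Gamma(shape=3, rate=1)

A Gamma(α, β) prior (rate parametrization) on a Poisson rate with n observations summing to S gives posterior Gamma(α+S, β+n).
So α = 133 − 130 = 3 and β = 18 − 17 = 1.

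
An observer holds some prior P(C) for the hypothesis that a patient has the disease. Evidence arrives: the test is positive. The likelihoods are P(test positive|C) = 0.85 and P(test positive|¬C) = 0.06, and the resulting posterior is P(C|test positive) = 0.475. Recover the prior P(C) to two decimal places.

P(C) = 0.06

Bayes' rule in odds form gives O(C|E) = O(C)·[P(E|C)/P(E|¬C)], hence O(C) = O(C|E)/LR.
Posterior odds = 0.475/(1−0.475) = 0.9048. LR = 0.85/0.06 = 14.1667.
Prior odds = 0.9048/14.1667 = 0.0639, so P(C) = 0.0639/(1+0.0639) ≈ 0.06.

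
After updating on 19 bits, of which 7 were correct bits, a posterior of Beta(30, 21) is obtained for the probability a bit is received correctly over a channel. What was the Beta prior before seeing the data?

Beta is conjugate to the binomial likelihood: posterior = Beta(α+s, β+f).
Subtract the data counts: 30−7=23, 21−12=9.

Beta(23, 9)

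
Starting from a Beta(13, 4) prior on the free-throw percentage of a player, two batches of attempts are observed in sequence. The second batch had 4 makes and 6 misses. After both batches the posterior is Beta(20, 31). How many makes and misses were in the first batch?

3 makes and 21 misses

Sequential conjugate updates are equivalent to a single update on the pooled data, so total successes = posterior α − prior α and total failures = posterior β − prior β.
Total across both batches: 20−13=7 makes, 31−4=27 misses.
Subtract the second batch: 7−4=3 makes and 27−6=21 misses.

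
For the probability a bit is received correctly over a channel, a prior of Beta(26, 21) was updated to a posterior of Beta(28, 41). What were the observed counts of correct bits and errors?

2 correct bits and 20 errors

A Beta(α, β) prior with s successes and f failures in binomial data gives a Beta(α+s, β+f) posterior.
Match parameters: s=28−26=2, f=41−21=20.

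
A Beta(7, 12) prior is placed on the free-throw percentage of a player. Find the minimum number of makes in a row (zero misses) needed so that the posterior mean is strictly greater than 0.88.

After k makes and 0 misses the posterior is Beta(7+k, 12), with mean (7+k)/(7+12+k).
Set (7+k)/(19+k) > 0.88 and solve: k > (0.88·19 − 7)/(1 − 0.88) = 81.000.
The smallest integer exceeding 81.000 is 82.

k = 82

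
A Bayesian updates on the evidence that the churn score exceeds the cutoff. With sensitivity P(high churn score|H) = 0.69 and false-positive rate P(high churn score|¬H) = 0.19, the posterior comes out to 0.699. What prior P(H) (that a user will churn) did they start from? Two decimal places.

P(H) = 0.39

In odds form, posterior odds = prior odds × likelihood ratio, so prior odds = posterior odds ÷ LR.
Posterior odds = 0.699/(1−0.699) = 2.3223. LR = 0.69/0.19 = 3.6316.
Prior odds = 2.3223/3.6316 = 0.6395, so P(H) = 0.6395/(1+0.6395) ≈ 0.39.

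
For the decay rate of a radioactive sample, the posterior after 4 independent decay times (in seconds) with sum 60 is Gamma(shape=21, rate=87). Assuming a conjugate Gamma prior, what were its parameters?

Gamma–exponential conjugacy: posterior shape = α + n, posterior rate = β + Σtᵢ.
So α = 21 − 4 = 17 and β = 87 − 60 = 27.

Gamma(shape=17, rate=27)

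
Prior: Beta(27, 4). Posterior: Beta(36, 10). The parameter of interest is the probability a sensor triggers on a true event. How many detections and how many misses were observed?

9 detections and 6 misses

Beta is conjugate to the binomial likelihood: posterior = Beta(α+s, β+f).
Match parameters: s=36−27=9, f=10−4=6.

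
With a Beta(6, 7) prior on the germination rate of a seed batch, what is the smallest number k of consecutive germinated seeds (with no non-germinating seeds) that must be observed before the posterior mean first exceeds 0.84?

After k germinated seeds and 0 non-germinating seeds the posterior is Beta(6+k, 7), with mean (6+k)/(6+7+k).
Set (6+k)/(13+k) > 0.84 and solve: k > (0.84·13 − 6)/(1 − 0.84) = 30.750.
The smallest integer exceeding 30.750 is 31, and checking k=31: (37)/(44) = 0.8409 > 0.84.

k = 31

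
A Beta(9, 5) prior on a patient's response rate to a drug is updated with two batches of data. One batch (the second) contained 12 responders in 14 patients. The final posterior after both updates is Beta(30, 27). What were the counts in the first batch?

9 responders and 20 non-responders

Sequential conjugate updates are equivalent to a single update on the pooled data, so total successes = posterior α − prior α and total failures = posterior β − prior β.
Total across both batches: 30−9=21 responders, 27−5=22 non-responders.
Subtract the second batch: 21−12=9 responders and 22−2=20 non-responders.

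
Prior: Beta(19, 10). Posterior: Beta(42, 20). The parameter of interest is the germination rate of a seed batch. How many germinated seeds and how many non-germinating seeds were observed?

23 germinated seeds and 10 non-germinating seeds

Beta is conjugate to the binomial likelihood: posterior = Beta(a+s, b+f).
Match parameters: s=42−19=23, f=20−10=10.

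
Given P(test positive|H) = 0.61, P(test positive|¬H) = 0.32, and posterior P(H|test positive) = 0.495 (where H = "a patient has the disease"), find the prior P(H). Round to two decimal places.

Bayes' rule in odds form gives O(H|E) = O(H)·[P(E|H)/P(E|¬H)], hence O(H) = O(H|E)/LR.
Posterior odds = 0.495/(1−0.495) = 0.9802. LR = 0.61/0.32 = 1.9062.
Prior odds = 0.9802/1.9062 = 0.5142, so P(H) = 0.5142/(1+0.5142) ≈ 0.34.

P(H) = 0.34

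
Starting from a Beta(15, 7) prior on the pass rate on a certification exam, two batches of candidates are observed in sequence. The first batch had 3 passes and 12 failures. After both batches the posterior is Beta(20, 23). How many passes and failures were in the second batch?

Sequential conjugate updates are equivalent to a single update on the pooled data, so total successes = posterior α − prior α and total failures = posterior β − prior β.
Total across both batches: 20−15=5 passes, 23−7=16 failures.
Subtract the first batch: 5−3=2 passes and 16−12=4 failures.

2 passes and 4 failures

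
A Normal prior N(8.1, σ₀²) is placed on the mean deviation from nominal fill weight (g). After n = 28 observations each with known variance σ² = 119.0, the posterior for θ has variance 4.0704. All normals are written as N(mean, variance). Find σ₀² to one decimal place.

σ₀² = 96.3

Posterior precision equals prior precision plus data precision: 1/σ_n² = 1/σ₀² + n/σ².
So 1/σ₀² = 1/4.0704 − 28/119.0 = 0.245676 − 0.235294 = 0.010382.
Hence σ₀² = 1/0.010382 ≈ 96.3.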